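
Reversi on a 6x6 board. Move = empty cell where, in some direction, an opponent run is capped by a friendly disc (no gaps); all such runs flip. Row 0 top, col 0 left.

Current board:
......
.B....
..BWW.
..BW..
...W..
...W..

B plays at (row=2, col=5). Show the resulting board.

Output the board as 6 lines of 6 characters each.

Answer: ......
.B....
..BBBB
..BW..
...W..
...W..

Derivation:
Place B at (2,5); scan 8 dirs for brackets.
Dir NW: first cell '.' (not opp) -> no flip
Dir N: first cell '.' (not opp) -> no flip
Dir NE: edge -> no flip
Dir W: opp run (2,4) (2,3) capped by B -> flip
Dir E: edge -> no flip
Dir SW: first cell '.' (not opp) -> no flip
Dir S: first cell '.' (not opp) -> no flip
Dir SE: edge -> no flip
All flips: (2,3) (2,4)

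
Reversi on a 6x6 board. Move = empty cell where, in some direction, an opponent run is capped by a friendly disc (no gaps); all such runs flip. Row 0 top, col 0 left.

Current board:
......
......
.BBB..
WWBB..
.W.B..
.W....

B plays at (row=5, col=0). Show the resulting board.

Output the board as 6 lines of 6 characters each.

Place B at (5,0); scan 8 dirs for brackets.
Dir NW: edge -> no flip
Dir N: first cell '.' (not opp) -> no flip
Dir NE: opp run (4,1) capped by B -> flip
Dir W: edge -> no flip
Dir E: opp run (5,1), next='.' -> no flip
Dir SW: edge -> no flip
Dir S: edge -> no flip
Dir SE: edge -> no flip
All flips: (4,1)

Answer: ......
......
.BBB..
WWBB..
.B.B..
BW....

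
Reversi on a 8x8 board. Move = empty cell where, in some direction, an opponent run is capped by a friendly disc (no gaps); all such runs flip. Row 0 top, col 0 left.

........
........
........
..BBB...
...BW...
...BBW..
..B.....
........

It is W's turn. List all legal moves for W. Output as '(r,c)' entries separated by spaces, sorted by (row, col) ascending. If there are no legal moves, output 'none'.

Answer: (2,2) (2,4) (4,2) (5,2) (6,4) (7,1)

Derivation:
(2,1): no bracket -> illegal
(2,2): flips 1 -> legal
(2,3): no bracket -> illegal
(2,4): flips 1 -> legal
(2,5): no bracket -> illegal
(3,1): no bracket -> illegal
(3,5): no bracket -> illegal
(4,1): no bracket -> illegal
(4,2): flips 1 -> legal
(4,5): no bracket -> illegal
(5,1): no bracket -> illegal
(5,2): flips 2 -> legal
(6,1): no bracket -> illegal
(6,3): no bracket -> illegal
(6,4): flips 1 -> legal
(6,5): no bracket -> illegal
(7,1): flips 2 -> legal
(7,2): no bracket -> illegal
(7,3): no bracket -> illegal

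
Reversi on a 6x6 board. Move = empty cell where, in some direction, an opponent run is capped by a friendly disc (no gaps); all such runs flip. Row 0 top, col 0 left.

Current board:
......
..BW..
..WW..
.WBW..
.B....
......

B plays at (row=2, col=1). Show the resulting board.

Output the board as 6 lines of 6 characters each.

Place B at (2,1); scan 8 dirs for brackets.
Dir NW: first cell '.' (not opp) -> no flip
Dir N: first cell '.' (not opp) -> no flip
Dir NE: first cell 'B' (not opp) -> no flip
Dir W: first cell '.' (not opp) -> no flip
Dir E: opp run (2,2) (2,3), next='.' -> no flip
Dir SW: first cell '.' (not opp) -> no flip
Dir S: opp run (3,1) capped by B -> flip
Dir SE: first cell 'B' (not opp) -> no flip
All flips: (3,1)

Answer: ......
..BW..
.BWW..
.BBW..
.B....
......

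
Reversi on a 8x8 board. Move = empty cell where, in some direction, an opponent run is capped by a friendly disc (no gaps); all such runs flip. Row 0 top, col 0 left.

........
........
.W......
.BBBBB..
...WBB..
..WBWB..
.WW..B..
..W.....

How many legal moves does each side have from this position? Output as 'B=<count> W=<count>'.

-- B to move --
(1,0): flips 1 -> legal
(1,1): flips 1 -> legal
(1,2): no bracket -> illegal
(2,0): no bracket -> illegal
(2,2): no bracket -> illegal
(3,0): no bracket -> illegal
(4,1): no bracket -> illegal
(4,2): flips 1 -> legal
(5,0): no bracket -> illegal
(5,1): flips 1 -> legal
(6,0): no bracket -> illegal
(6,3): flips 1 -> legal
(6,4): flips 1 -> legal
(7,0): flips 3 -> legal
(7,1): flips 1 -> legal
(7,3): no bracket -> illegal
B mobility = 8
-- W to move --
(2,0): no bracket -> illegal
(2,2): no bracket -> illegal
(2,3): flips 1 -> legal
(2,4): flips 2 -> legal
(2,5): flips 1 -> legal
(2,6): flips 3 -> legal
(3,0): no bracket -> illegal
(3,6): flips 1 -> legal
(4,0): no bracket -> illegal
(4,1): flips 1 -> legal
(4,2): no bracket -> illegal
(4,6): flips 2 -> legal
(5,6): flips 1 -> legal
(6,3): flips 1 -> legal
(6,4): no bracket -> illegal
(6,6): no bracket -> illegal
(7,4): no bracket -> illegal
(7,5): no bracket -> illegal
(7,6): flips 1 -> legal
W mobility = 10

Answer: B=8 W=10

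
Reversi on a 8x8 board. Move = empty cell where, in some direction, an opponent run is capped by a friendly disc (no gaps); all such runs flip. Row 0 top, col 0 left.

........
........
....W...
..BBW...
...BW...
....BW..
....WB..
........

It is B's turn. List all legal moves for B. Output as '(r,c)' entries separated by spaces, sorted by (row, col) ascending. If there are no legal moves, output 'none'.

(1,3): no bracket -> illegal
(1,4): flips 3 -> legal
(1,5): flips 1 -> legal
(2,3): no bracket -> illegal
(2,5): flips 1 -> legal
(3,5): flips 1 -> legal
(4,5): flips 2 -> legal
(4,6): no bracket -> illegal
(5,3): no bracket -> illegal
(5,6): flips 1 -> legal
(6,3): flips 1 -> legal
(6,6): flips 2 -> legal
(7,3): no bracket -> illegal
(7,4): flips 1 -> legal
(7,5): no bracket -> illegal

Answer: (1,4) (1,5) (2,5) (3,5) (4,5) (5,6) (6,3) (6,6) (7,4)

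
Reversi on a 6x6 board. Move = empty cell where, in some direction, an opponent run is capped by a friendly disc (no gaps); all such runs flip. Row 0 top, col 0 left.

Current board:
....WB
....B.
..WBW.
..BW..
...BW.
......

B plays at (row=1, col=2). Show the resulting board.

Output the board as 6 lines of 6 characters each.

Answer: ....WB
..B.B.
..BBW.
..BW..
...BW.
......

Derivation:
Place B at (1,2); scan 8 dirs for brackets.
Dir NW: first cell '.' (not opp) -> no flip
Dir N: first cell '.' (not opp) -> no flip
Dir NE: first cell '.' (not opp) -> no flip
Dir W: first cell '.' (not opp) -> no flip
Dir E: first cell '.' (not opp) -> no flip
Dir SW: first cell '.' (not opp) -> no flip
Dir S: opp run (2,2) capped by B -> flip
Dir SE: first cell 'B' (not opp) -> no flip
All flips: (2,2)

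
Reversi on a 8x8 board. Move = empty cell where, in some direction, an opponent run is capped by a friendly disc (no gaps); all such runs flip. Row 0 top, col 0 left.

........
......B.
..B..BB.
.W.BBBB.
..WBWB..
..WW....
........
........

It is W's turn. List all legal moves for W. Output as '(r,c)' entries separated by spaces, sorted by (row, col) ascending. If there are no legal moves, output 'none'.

(0,5): no bracket -> illegal
(0,6): no bracket -> illegal
(0,7): flips 4 -> legal
(1,1): flips 2 -> legal
(1,2): no bracket -> illegal
(1,3): flips 1 -> legal
(1,4): no bracket -> illegal
(1,5): no bracket -> illegal
(1,7): flips 2 -> legal
(2,1): no bracket -> illegal
(2,3): flips 2 -> legal
(2,4): flips 2 -> legal
(2,7): no bracket -> illegal
(3,2): no bracket -> illegal
(3,7): no bracket -> illegal
(4,6): flips 1 -> legal
(4,7): no bracket -> illegal
(5,4): no bracket -> illegal
(5,5): no bracket -> illegal
(5,6): no bracket -> illegal

Answer: (0,7) (1,1) (1,3) (1,7) (2,3) (2,4) (4,6)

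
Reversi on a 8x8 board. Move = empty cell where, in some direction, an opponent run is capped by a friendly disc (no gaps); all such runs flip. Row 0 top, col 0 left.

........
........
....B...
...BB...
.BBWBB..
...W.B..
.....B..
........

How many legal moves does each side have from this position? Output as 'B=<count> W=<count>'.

-- B to move --
(3,2): no bracket -> illegal
(5,2): flips 1 -> legal
(5,4): no bracket -> illegal
(6,2): flips 1 -> legal
(6,3): flips 2 -> legal
(6,4): flips 1 -> legal
B mobility = 4
-- W to move --
(1,3): no bracket -> illegal
(1,4): no bracket -> illegal
(1,5): no bracket -> illegal
(2,2): no bracket -> illegal
(2,3): flips 1 -> legal
(2,5): flips 1 -> legal
(3,0): no bracket -> illegal
(3,1): flips 1 -> legal
(3,2): no bracket -> illegal
(3,5): flips 1 -> legal
(3,6): no bracket -> illegal
(4,0): flips 2 -> legal
(4,6): flips 2 -> legal
(5,0): no bracket -> illegal
(5,1): no bracket -> illegal
(5,2): no bracket -> illegal
(5,4): no bracket -> illegal
(5,6): no bracket -> illegal
(6,4): no bracket -> illegal
(6,6): no bracket -> illegal
(7,4): no bracket -> illegal
(7,5): no bracket -> illegal
(7,6): no bracket -> illegal
W mobility = 6

Answer: B=4 W=6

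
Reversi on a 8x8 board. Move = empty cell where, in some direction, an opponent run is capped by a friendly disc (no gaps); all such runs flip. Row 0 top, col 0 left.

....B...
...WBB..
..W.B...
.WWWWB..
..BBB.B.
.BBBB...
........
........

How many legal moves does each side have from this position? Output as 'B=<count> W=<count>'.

-- B to move --
(0,2): flips 1 -> legal
(0,3): no bracket -> illegal
(1,1): flips 2 -> legal
(1,2): flips 3 -> legal
(2,0): flips 1 -> legal
(2,1): flips 1 -> legal
(2,3): flips 1 -> legal
(2,5): flips 1 -> legal
(3,0): flips 4 -> legal
(4,0): flips 3 -> legal
(4,1): no bracket -> illegal
(4,5): no bracket -> illegal
B mobility = 9
-- W to move --
(0,3): no bracket -> illegal
(0,5): no bracket -> illegal
(0,6): flips 2 -> legal
(1,6): flips 2 -> legal
(2,3): no bracket -> illegal
(2,5): no bracket -> illegal
(2,6): no bracket -> illegal
(3,6): flips 1 -> legal
(3,7): no bracket -> illegal
(4,0): no bracket -> illegal
(4,1): no bracket -> illegal
(4,5): no bracket -> illegal
(4,7): no bracket -> illegal
(5,0): no bracket -> illegal
(5,5): flips 1 -> legal
(5,6): no bracket -> illegal
(5,7): flips 3 -> legal
(6,0): flips 2 -> legal
(6,1): flips 2 -> legal
(6,2): flips 2 -> legal
(6,3): flips 2 -> legal
(6,4): flips 4 -> legal
(6,5): flips 2 -> legal
W mobility = 11

Answer: B=9 W=11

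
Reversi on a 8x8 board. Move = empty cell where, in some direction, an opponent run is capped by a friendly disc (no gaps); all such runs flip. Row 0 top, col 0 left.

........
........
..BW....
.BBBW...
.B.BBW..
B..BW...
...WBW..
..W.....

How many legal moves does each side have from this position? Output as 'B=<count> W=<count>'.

-- B to move --
(1,2): no bracket -> illegal
(1,3): flips 1 -> legal
(1,4): flips 1 -> legal
(2,4): flips 2 -> legal
(2,5): flips 1 -> legal
(3,5): flips 1 -> legal
(3,6): no bracket -> illegal
(4,6): flips 1 -> legal
(5,2): no bracket -> illegal
(5,5): flips 1 -> legal
(5,6): no bracket -> illegal
(6,1): no bracket -> illegal
(6,2): flips 1 -> legal
(6,6): flips 1 -> legal
(7,1): no bracket -> illegal
(7,3): flips 1 -> legal
(7,4): no bracket -> illegal
(7,5): no bracket -> illegal
(7,6): flips 2 -> legal
B mobility = 11
-- W to move --
(1,1): no bracket -> illegal
(1,2): no bracket -> illegal
(1,3): no bracket -> illegal
(2,0): no bracket -> illegal
(2,1): flips 3 -> legal
(2,4): no bracket -> illegal
(3,0): flips 3 -> legal
(3,5): no bracket -> illegal
(4,0): no bracket -> illegal
(4,2): flips 2 -> legal
(5,1): no bracket -> illegal
(5,2): flips 2 -> legal
(5,5): no bracket -> illegal
(6,0): no bracket -> illegal
(6,1): no bracket -> illegal
(6,2): no bracket -> illegal
(7,3): no bracket -> illegal
(7,4): flips 1 -> legal
(7,5): no bracket -> illegal
W mobility = 5

Answer: B=11 W=5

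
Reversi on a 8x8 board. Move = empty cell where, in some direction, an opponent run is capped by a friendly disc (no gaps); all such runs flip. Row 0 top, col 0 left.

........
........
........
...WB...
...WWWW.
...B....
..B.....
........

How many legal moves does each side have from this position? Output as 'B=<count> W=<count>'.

-- B to move --
(2,2): no bracket -> illegal
(2,3): flips 2 -> legal
(2,4): no bracket -> illegal
(3,2): flips 1 -> legal
(3,5): flips 1 -> legal
(3,6): no bracket -> illegal
(3,7): no bracket -> illegal
(4,2): no bracket -> illegal
(4,7): no bracket -> illegal
(5,2): flips 1 -> legal
(5,4): flips 1 -> legal
(5,5): no bracket -> illegal
(5,6): flips 1 -> legal
(5,7): no bracket -> illegal
B mobility = 6
-- W to move --
(2,3): flips 1 -> legal
(2,4): flips 1 -> legal
(2,5): flips 1 -> legal
(3,5): flips 1 -> legal
(4,2): no bracket -> illegal
(5,1): no bracket -> illegal
(5,2): no bracket -> illegal
(5,4): no bracket -> illegal
(6,1): no bracket -> illegal
(6,3): flips 1 -> legal
(6,4): no bracket -> illegal
(7,1): flips 2 -> legal
(7,2): no bracket -> illegal
(7,3): no bracket -> illegal
W mobility = 6

Answer: B=6 W=6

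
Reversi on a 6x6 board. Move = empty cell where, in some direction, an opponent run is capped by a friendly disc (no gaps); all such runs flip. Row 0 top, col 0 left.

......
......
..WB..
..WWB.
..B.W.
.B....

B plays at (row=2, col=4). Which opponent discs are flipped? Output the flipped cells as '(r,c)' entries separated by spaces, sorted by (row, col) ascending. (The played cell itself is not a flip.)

Dir NW: first cell '.' (not opp) -> no flip
Dir N: first cell '.' (not opp) -> no flip
Dir NE: first cell '.' (not opp) -> no flip
Dir W: first cell 'B' (not opp) -> no flip
Dir E: first cell '.' (not opp) -> no flip
Dir SW: opp run (3,3) capped by B -> flip
Dir S: first cell 'B' (not opp) -> no flip
Dir SE: first cell '.' (not opp) -> no flip

Answer: (3,3)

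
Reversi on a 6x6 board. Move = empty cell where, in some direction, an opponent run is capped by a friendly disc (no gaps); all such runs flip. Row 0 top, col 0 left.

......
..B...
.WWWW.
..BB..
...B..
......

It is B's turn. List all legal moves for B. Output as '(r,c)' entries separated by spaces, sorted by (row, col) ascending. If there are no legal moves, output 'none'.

(1,0): flips 1 -> legal
(1,1): flips 1 -> legal
(1,3): flips 1 -> legal
(1,4): flips 1 -> legal
(1,5): flips 1 -> legal
(2,0): no bracket -> illegal
(2,5): no bracket -> illegal
(3,0): flips 1 -> legal
(3,1): no bracket -> illegal
(3,4): flips 1 -> legal
(3,5): no bracket -> illegal

Answer: (1,0) (1,1) (1,3) (1,4) (1,5) (3,0) (3,4)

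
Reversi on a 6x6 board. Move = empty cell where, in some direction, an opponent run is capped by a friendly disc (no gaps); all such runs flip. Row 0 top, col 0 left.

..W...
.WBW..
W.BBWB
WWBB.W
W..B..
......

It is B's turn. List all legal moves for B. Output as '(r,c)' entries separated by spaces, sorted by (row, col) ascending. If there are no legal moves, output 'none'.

Answer: (0,0) (0,3) (0,4) (1,0) (1,4) (1,5) (4,5)

Derivation:
(0,0): flips 1 -> legal
(0,1): no bracket -> illegal
(0,3): flips 1 -> legal
(0,4): flips 1 -> legal
(1,0): flips 1 -> legal
(1,4): flips 1 -> legal
(1,5): flips 1 -> legal
(2,1): no bracket -> illegal
(3,4): no bracket -> illegal
(4,1): no bracket -> illegal
(4,2): no bracket -> illegal
(4,4): no bracket -> illegal
(4,5): flips 1 -> legal
(5,0): no bracket -> illegal
(5,1): no bracket -> illegal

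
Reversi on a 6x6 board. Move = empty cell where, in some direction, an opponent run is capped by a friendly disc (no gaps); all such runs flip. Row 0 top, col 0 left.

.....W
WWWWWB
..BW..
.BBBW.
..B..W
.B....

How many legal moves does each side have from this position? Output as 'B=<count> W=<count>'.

-- B to move --
(0,0): flips 1 -> legal
(0,1): no bracket -> illegal
(0,2): flips 1 -> legal
(0,3): flips 2 -> legal
(0,4): flips 1 -> legal
(2,0): no bracket -> illegal
(2,1): no bracket -> illegal
(2,4): flips 1 -> legal
(2,5): no bracket -> illegal
(3,5): flips 1 -> legal
(4,3): no bracket -> illegal
(4,4): no bracket -> illegal
(5,4): no bracket -> illegal
(5,5): no bracket -> illegal
B mobility = 6
-- W to move --
(0,4): no bracket -> illegal
(2,0): no bracket -> illegal
(2,1): flips 1 -> legal
(2,4): no bracket -> illegal
(2,5): flips 1 -> legal
(3,0): flips 3 -> legal
(4,0): flips 2 -> legal
(4,1): flips 1 -> legal
(4,3): flips 1 -> legal
(4,4): flips 2 -> legal
(5,0): no bracket -> illegal
(5,2): flips 3 -> legal
(5,3): no bracket -> illegal
W mobility = 8

Answer: B=6 W=8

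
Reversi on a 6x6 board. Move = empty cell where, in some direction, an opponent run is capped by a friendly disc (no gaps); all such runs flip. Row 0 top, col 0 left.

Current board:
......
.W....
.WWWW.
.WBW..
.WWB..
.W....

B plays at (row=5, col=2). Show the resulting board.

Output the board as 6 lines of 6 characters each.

Place B at (5,2); scan 8 dirs for brackets.
Dir NW: opp run (4,1), next='.' -> no flip
Dir N: opp run (4,2) capped by B -> flip
Dir NE: first cell 'B' (not opp) -> no flip
Dir W: opp run (5,1), next='.' -> no flip
Dir E: first cell '.' (not opp) -> no flip
Dir SW: edge -> no flip
Dir S: edge -> no flip
Dir SE: edge -> no flip
All flips: (4,2)

Answer: ......
.W....
.WWWW.
.WBW..
.WBB..
.WB...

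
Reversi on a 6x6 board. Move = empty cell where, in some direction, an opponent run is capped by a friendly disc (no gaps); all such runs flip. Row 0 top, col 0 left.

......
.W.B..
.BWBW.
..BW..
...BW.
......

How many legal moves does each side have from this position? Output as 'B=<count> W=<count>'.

-- B to move --
(0,0): no bracket -> illegal
(0,1): flips 1 -> legal
(0,2): no bracket -> illegal
(1,0): no bracket -> illegal
(1,2): flips 1 -> legal
(1,4): no bracket -> illegal
(1,5): no bracket -> illegal
(2,0): no bracket -> illegal
(2,5): flips 1 -> legal
(3,1): flips 1 -> legal
(3,4): flips 1 -> legal
(3,5): flips 1 -> legal
(4,2): no bracket -> illegal
(4,5): flips 1 -> legal
(5,3): no bracket -> illegal
(5,4): no bracket -> illegal
(5,5): no bracket -> illegal
B mobility = 7
-- W to move --
(0,2): flips 1 -> legal
(0,3): flips 2 -> legal
(0,4): flips 1 -> legal
(1,0): no bracket -> illegal
(1,2): no bracket -> illegal
(1,4): no bracket -> illegal
(2,0): flips 1 -> legal
(3,0): no bracket -> illegal
(3,1): flips 2 -> legal
(3,4): no bracket -> illegal
(4,1): no bracket -> illegal
(4,2): flips 2 -> legal
(5,2): no bracket -> illegal
(5,3): flips 1 -> legal
(5,4): no bracket -> illegal
W mobility = 7

Answer: B=7 W=7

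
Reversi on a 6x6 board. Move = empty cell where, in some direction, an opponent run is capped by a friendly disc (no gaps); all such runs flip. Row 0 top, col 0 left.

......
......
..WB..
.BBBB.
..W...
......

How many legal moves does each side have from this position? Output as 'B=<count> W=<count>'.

-- B to move --
(1,1): flips 1 -> legal
(1,2): flips 1 -> legal
(1,3): flips 1 -> legal
(2,1): flips 1 -> legal
(4,1): no bracket -> illegal
(4,3): no bracket -> illegal
(5,1): flips 1 -> legal
(5,2): flips 1 -> legal
(5,3): flips 1 -> legal
B mobility = 7
-- W to move --
(1,2): no bracket -> illegal
(1,3): no bracket -> illegal
(1,4): no bracket -> illegal
(2,0): flips 1 -> legal
(2,1): no bracket -> illegal
(2,4): flips 2 -> legal
(2,5): no bracket -> illegal
(3,0): no bracket -> illegal
(3,5): no bracket -> illegal
(4,0): flips 1 -> legal
(4,1): no bracket -> illegal
(4,3): no bracket -> illegal
(4,4): flips 1 -> legal
(4,5): no bracket -> illegal
W mobility = 4

Answer: B=7 W=4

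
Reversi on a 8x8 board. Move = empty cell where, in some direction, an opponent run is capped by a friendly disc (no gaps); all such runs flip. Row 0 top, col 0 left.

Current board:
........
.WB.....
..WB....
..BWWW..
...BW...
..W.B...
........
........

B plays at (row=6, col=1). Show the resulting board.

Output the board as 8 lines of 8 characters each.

Place B at (6,1); scan 8 dirs for brackets.
Dir NW: first cell '.' (not opp) -> no flip
Dir N: first cell '.' (not opp) -> no flip
Dir NE: opp run (5,2) capped by B -> flip
Dir W: first cell '.' (not opp) -> no flip
Dir E: first cell '.' (not opp) -> no flip
Dir SW: first cell '.' (not opp) -> no flip
Dir S: first cell '.' (not opp) -> no flip
Dir SE: first cell '.' (not opp) -> no flip
All flips: (5,2)

Answer: ........
.WB.....
..WB....
..BWWW..
...BW...
..B.B...
.B......
........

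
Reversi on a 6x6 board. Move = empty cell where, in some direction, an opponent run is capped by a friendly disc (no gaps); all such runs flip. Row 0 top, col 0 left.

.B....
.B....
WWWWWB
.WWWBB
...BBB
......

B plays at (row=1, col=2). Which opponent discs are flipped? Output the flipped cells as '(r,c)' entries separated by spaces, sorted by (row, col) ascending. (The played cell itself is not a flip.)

Dir NW: first cell 'B' (not opp) -> no flip
Dir N: first cell '.' (not opp) -> no flip
Dir NE: first cell '.' (not opp) -> no flip
Dir W: first cell 'B' (not opp) -> no flip
Dir E: first cell '.' (not opp) -> no flip
Dir SW: opp run (2,1), next='.' -> no flip
Dir S: opp run (2,2) (3,2), next='.' -> no flip
Dir SE: opp run (2,3) capped by B -> flip

Answer: (2,3)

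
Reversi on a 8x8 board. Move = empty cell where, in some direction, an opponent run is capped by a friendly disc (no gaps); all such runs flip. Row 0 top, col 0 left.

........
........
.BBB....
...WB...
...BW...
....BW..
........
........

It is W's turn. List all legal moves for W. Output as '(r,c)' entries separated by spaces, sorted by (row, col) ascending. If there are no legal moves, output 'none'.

Answer: (1,1) (1,3) (2,4) (3,5) (4,2) (5,3) (6,4)

Derivation:
(1,0): no bracket -> illegal
(1,1): flips 1 -> legal
(1,2): no bracket -> illegal
(1,3): flips 1 -> legal
(1,4): no bracket -> illegal
(2,0): no bracket -> illegal
(2,4): flips 1 -> legal
(2,5): no bracket -> illegal
(3,0): no bracket -> illegal
(3,1): no bracket -> illegal
(3,2): no bracket -> illegal
(3,5): flips 1 -> legal
(4,2): flips 1 -> legal
(4,5): no bracket -> illegal
(5,2): no bracket -> illegal
(5,3): flips 2 -> legal
(6,3): no bracket -> illegal
(6,4): flips 1 -> legal
(6,5): no bracket -> illegal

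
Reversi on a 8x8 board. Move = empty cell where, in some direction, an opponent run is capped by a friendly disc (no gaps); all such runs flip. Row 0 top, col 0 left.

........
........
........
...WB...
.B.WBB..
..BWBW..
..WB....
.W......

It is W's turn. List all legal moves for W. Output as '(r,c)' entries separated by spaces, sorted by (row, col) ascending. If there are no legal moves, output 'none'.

Answer: (2,5) (3,5) (4,2) (4,6) (5,1) (6,1) (6,4) (6,5) (7,3)

Derivation:
(2,3): no bracket -> illegal
(2,4): no bracket -> illegal
(2,5): flips 1 -> legal
(3,0): no bracket -> illegal
(3,1): no bracket -> illegal
(3,2): no bracket -> illegal
(3,5): flips 3 -> legal
(3,6): no bracket -> illegal
(4,0): no bracket -> illegal
(4,2): flips 1 -> legal
(4,6): flips 2 -> legal
(5,0): no bracket -> illegal
(5,1): flips 1 -> legal
(5,6): no bracket -> illegal
(6,1): flips 1 -> legal
(6,4): flips 1 -> legal
(6,5): flips 1 -> legal
(7,2): no bracket -> illegal
(7,3): flips 1 -> legal
(7,4): no bracket -> illegal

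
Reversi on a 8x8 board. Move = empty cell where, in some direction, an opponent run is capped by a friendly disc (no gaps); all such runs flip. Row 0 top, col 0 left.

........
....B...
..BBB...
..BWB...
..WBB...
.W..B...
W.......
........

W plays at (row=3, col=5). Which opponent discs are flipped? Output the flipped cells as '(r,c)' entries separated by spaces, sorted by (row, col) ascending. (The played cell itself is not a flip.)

Dir NW: opp run (2,4), next='.' -> no flip
Dir N: first cell '.' (not opp) -> no flip
Dir NE: first cell '.' (not opp) -> no flip
Dir W: opp run (3,4) capped by W -> flip
Dir E: first cell '.' (not opp) -> no flip
Dir SW: opp run (4,4), next='.' -> no flip
Dir S: first cell '.' (not opp) -> no flip
Dir SE: first cell '.' (not opp) -> no flip

Answer: (3,4)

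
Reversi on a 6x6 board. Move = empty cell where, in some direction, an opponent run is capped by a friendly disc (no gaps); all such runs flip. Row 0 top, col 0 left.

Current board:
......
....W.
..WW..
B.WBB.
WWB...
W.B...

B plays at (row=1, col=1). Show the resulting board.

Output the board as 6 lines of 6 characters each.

Answer: ......
.B..W.
..BW..
B.WBB.
WWB...
W.B...

Derivation:
Place B at (1,1); scan 8 dirs for brackets.
Dir NW: first cell '.' (not opp) -> no flip
Dir N: first cell '.' (not opp) -> no flip
Dir NE: first cell '.' (not opp) -> no flip
Dir W: first cell '.' (not opp) -> no flip
Dir E: first cell '.' (not opp) -> no flip
Dir SW: first cell '.' (not opp) -> no flip
Dir S: first cell '.' (not opp) -> no flip
Dir SE: opp run (2,2) capped by B -> flip
All flips: (2,2)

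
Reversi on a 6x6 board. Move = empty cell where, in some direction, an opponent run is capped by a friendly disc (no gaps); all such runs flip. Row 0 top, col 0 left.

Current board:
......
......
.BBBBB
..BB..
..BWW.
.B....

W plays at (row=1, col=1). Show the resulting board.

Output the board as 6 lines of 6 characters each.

Answer: ......
.W....
.BWBBB
..BW..
..BWW.
.B....

Derivation:
Place W at (1,1); scan 8 dirs for brackets.
Dir NW: first cell '.' (not opp) -> no flip
Dir N: first cell '.' (not opp) -> no flip
Dir NE: first cell '.' (not opp) -> no flip
Dir W: first cell '.' (not opp) -> no flip
Dir E: first cell '.' (not opp) -> no flip
Dir SW: first cell '.' (not opp) -> no flip
Dir S: opp run (2,1), next='.' -> no flip
Dir SE: opp run (2,2) (3,3) capped by W -> flip
All flips: (2,2) (3,3)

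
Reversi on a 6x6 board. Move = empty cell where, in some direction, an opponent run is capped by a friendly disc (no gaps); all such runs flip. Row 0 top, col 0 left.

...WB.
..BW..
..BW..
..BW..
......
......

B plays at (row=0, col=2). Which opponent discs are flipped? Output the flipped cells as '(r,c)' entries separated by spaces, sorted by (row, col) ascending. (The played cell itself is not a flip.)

Answer: (0,3)

Derivation:
Dir NW: edge -> no flip
Dir N: edge -> no flip
Dir NE: edge -> no flip
Dir W: first cell '.' (not opp) -> no flip
Dir E: opp run (0,3) capped by B -> flip
Dir SW: first cell '.' (not opp) -> no flip
Dir S: first cell 'B' (not opp) -> no flip
Dir SE: opp run (1,3), next='.' -> no flip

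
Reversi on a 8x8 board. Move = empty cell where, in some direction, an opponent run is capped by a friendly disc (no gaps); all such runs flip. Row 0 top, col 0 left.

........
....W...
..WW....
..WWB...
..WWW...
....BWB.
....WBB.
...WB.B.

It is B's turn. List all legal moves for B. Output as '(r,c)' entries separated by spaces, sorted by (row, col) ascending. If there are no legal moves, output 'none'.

(0,3): no bracket -> illegal
(0,4): no bracket -> illegal
(0,5): no bracket -> illegal
(1,1): flips 4 -> legal
(1,2): flips 1 -> legal
(1,3): no bracket -> illegal
(1,5): no bracket -> illegal
(2,1): flips 2 -> legal
(2,4): no bracket -> illegal
(2,5): no bracket -> illegal
(3,1): flips 2 -> legal
(3,5): no bracket -> illegal
(4,1): no bracket -> illegal
(4,5): flips 1 -> legal
(4,6): no bracket -> illegal
(5,1): no bracket -> illegal
(5,2): flips 1 -> legal
(5,3): no bracket -> illegal
(6,2): no bracket -> illegal
(6,3): flips 1 -> legal
(7,2): flips 1 -> legal
(7,5): no bracket -> illegal

Answer: (1,1) (1,2) (2,1) (3,1) (4,5) (5,2) (6,3) (7,2)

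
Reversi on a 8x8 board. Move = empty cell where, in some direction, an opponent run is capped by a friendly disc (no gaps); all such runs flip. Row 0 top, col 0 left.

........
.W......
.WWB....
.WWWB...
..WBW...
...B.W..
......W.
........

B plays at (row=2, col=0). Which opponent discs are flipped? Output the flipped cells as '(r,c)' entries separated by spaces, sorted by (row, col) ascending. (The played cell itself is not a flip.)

Dir NW: edge -> no flip
Dir N: first cell '.' (not opp) -> no flip
Dir NE: opp run (1,1), next='.' -> no flip
Dir W: edge -> no flip
Dir E: opp run (2,1) (2,2) capped by B -> flip
Dir SW: edge -> no flip
Dir S: first cell '.' (not opp) -> no flip
Dir SE: opp run (3,1) (4,2) capped by B -> flip

Answer: (2,1) (2,2) (3,1) (4,2)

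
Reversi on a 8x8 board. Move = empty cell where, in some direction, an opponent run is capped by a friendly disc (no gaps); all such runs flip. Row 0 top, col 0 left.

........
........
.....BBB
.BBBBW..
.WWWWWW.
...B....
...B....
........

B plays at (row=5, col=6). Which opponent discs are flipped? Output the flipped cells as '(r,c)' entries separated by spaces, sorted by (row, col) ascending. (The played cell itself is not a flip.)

Answer: (4,5)

Derivation:
Dir NW: opp run (4,5) capped by B -> flip
Dir N: opp run (4,6), next='.' -> no flip
Dir NE: first cell '.' (not opp) -> no flip
Dir W: first cell '.' (not opp) -> no flip
Dir E: first cell '.' (not opp) -> no flip
Dir SW: first cell '.' (not opp) -> no flip
Dir S: first cell '.' (not opp) -> no flip
Dir SE: first cell '.' (not opp) -> no flip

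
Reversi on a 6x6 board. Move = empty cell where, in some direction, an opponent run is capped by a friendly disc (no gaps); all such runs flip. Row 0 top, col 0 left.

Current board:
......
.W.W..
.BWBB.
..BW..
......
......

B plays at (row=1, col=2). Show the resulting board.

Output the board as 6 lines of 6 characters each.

Place B at (1,2); scan 8 dirs for brackets.
Dir NW: first cell '.' (not opp) -> no flip
Dir N: first cell '.' (not opp) -> no flip
Dir NE: first cell '.' (not opp) -> no flip
Dir W: opp run (1,1), next='.' -> no flip
Dir E: opp run (1,3), next='.' -> no flip
Dir SW: first cell 'B' (not opp) -> no flip
Dir S: opp run (2,2) capped by B -> flip
Dir SE: first cell 'B' (not opp) -> no flip
All flips: (2,2)

Answer: ......
.WBW..
.BBBB.
..BW..
......
......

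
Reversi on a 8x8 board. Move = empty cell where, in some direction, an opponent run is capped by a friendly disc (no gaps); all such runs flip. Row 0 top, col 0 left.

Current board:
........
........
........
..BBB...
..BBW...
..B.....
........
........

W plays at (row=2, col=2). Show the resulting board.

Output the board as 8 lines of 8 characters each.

Answer: ........
........
..W.....
..BWB...
..BBW...
..B.....
........
........

Derivation:
Place W at (2,2); scan 8 dirs for brackets.
Dir NW: first cell '.' (not opp) -> no flip
Dir N: first cell '.' (not opp) -> no flip
Dir NE: first cell '.' (not opp) -> no flip
Dir W: first cell '.' (not opp) -> no flip
Dir E: first cell '.' (not opp) -> no flip
Dir SW: first cell '.' (not opp) -> no flip
Dir S: opp run (3,2) (4,2) (5,2), next='.' -> no flip
Dir SE: opp run (3,3) capped by W -> flip
All flips: (3,3)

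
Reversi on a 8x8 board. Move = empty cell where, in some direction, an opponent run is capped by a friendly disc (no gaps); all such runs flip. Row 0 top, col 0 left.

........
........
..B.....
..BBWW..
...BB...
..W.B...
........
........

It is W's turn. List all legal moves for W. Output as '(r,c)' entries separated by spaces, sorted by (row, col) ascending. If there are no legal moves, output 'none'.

(1,1): no bracket -> illegal
(1,2): no bracket -> illegal
(1,3): no bracket -> illegal
(2,1): no bracket -> illegal
(2,3): no bracket -> illegal
(2,4): no bracket -> illegal
(3,1): flips 2 -> legal
(4,1): no bracket -> illegal
(4,2): no bracket -> illegal
(4,5): no bracket -> illegal
(5,3): flips 1 -> legal
(5,5): no bracket -> illegal
(6,3): no bracket -> illegal
(6,4): flips 2 -> legal
(6,5): no bracket -> illegal

Answer: (3,1) (5,3) (6,4)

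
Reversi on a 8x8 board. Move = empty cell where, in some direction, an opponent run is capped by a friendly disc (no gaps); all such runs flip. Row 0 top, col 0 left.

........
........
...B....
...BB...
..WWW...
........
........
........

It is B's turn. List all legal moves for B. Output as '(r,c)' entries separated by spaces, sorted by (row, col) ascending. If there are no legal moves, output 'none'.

Answer: (5,1) (5,2) (5,3) (5,4) (5,5)

Derivation:
(3,1): no bracket -> illegal
(3,2): no bracket -> illegal
(3,5): no bracket -> illegal
(4,1): no bracket -> illegal
(4,5): no bracket -> illegal
(5,1): flips 1 -> legal
(5,2): flips 1 -> legal
(5,3): flips 1 -> legal
(5,4): flips 1 -> legal
(5,5): flips 1 -> legal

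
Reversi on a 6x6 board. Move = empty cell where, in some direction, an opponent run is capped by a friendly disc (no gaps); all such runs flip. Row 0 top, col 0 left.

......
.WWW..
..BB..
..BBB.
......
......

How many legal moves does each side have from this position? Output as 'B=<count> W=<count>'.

-- B to move --
(0,0): flips 1 -> legal
(0,1): flips 1 -> legal
(0,2): flips 1 -> legal
(0,3): flips 1 -> legal
(0,4): flips 1 -> legal
(1,0): no bracket -> illegal
(1,4): no bracket -> illegal
(2,0): no bracket -> illegal
(2,1): no bracket -> illegal
(2,4): no bracket -> illegal
B mobility = 5
-- W to move --
(1,4): no bracket -> illegal
(2,1): no bracket -> illegal
(2,4): no bracket -> illegal
(2,5): no bracket -> illegal
(3,1): flips 1 -> legal
(3,5): no bracket -> illegal
(4,1): no bracket -> illegal
(4,2): flips 2 -> legal
(4,3): flips 2 -> legal
(4,4): flips 2 -> legal
(4,5): flips 2 -> legal
W mobility = 5

Answer: B=5 W=5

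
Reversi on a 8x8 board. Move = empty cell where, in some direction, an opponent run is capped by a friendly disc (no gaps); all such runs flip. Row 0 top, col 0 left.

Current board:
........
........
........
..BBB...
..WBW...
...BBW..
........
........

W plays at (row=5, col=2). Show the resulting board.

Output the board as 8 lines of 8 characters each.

Answer: ........
........
........
..BBB...
..WBW...
..WWWW..
........
........

Derivation:
Place W at (5,2); scan 8 dirs for brackets.
Dir NW: first cell '.' (not opp) -> no flip
Dir N: first cell 'W' (not opp) -> no flip
Dir NE: opp run (4,3) (3,4), next='.' -> no flip
Dir W: first cell '.' (not opp) -> no flip
Dir E: opp run (5,3) (5,4) capped by W -> flip
Dir SW: first cell '.' (not opp) -> no flip
Dir S: first cell '.' (not opp) -> no flip
Dir SE: first cell '.' (not opp) -> no flip
All flips: (5,3) (5,4)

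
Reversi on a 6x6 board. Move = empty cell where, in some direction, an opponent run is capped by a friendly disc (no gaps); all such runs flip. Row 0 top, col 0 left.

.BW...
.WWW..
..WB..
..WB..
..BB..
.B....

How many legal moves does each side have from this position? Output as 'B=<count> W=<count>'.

-- B to move --
(0,0): flips 2 -> legal
(0,3): flips 2 -> legal
(0,4): no bracket -> illegal
(1,0): no bracket -> illegal
(1,4): no bracket -> illegal
(2,0): no bracket -> illegal
(2,1): flips 3 -> legal
(2,4): no bracket -> illegal
(3,1): flips 1 -> legal
(4,1): flips 1 -> legal
B mobility = 5
-- W to move --
(0,0): flips 1 -> legal
(1,0): no bracket -> illegal
(1,4): flips 1 -> legal
(2,4): flips 1 -> legal
(3,1): no bracket -> illegal
(3,4): flips 2 -> legal
(4,0): no bracket -> illegal
(4,1): no bracket -> illegal
(4,4): flips 1 -> legal
(5,0): no bracket -> illegal
(5,2): flips 1 -> legal
(5,3): flips 3 -> legal
(5,4): flips 1 -> legal
W mobility = 8

Answer: B=5 W=8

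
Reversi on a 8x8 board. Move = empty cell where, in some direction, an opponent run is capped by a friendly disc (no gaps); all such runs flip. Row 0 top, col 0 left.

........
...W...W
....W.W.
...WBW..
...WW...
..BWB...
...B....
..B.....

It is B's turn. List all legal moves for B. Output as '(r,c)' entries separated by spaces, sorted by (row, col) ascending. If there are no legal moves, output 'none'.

(0,2): no bracket -> illegal
(0,3): no bracket -> illegal
(0,4): no bracket -> illegal
(0,6): no bracket -> illegal
(0,7): no bracket -> illegal
(1,2): no bracket -> illegal
(1,4): flips 1 -> legal
(1,5): no bracket -> illegal
(1,6): no bracket -> illegal
(2,2): no bracket -> illegal
(2,3): flips 3 -> legal
(2,5): no bracket -> illegal
(2,7): no bracket -> illegal
(3,2): flips 2 -> legal
(3,6): flips 1 -> legal
(3,7): no bracket -> illegal
(4,2): no bracket -> illegal
(4,5): no bracket -> illegal
(4,6): no bracket -> illegal
(5,5): no bracket -> illegal
(6,2): no bracket -> illegal
(6,4): no bracket -> illegal

Answer: (1,4) (2,3) (3,2) (3,6)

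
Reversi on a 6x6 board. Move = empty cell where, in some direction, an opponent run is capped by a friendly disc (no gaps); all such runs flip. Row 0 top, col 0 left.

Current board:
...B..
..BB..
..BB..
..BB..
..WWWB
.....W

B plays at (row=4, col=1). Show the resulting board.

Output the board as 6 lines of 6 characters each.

Answer: ...B..
..BB..
..BB..
..BB..
.BBBBB
.....W

Derivation:
Place B at (4,1); scan 8 dirs for brackets.
Dir NW: first cell '.' (not opp) -> no flip
Dir N: first cell '.' (not opp) -> no flip
Dir NE: first cell 'B' (not opp) -> no flip
Dir W: first cell '.' (not opp) -> no flip
Dir E: opp run (4,2) (4,3) (4,4) capped by B -> flip
Dir SW: first cell '.' (not opp) -> no flip
Dir S: first cell '.' (not opp) -> no flip
Dir SE: first cell '.' (not opp) -> no flip
All flips: (4,2) (4,3) (4,4)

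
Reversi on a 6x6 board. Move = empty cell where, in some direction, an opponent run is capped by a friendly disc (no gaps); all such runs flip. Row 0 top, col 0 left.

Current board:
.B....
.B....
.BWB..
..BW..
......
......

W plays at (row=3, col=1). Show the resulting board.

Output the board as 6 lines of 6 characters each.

Answer: .B....
.B....
.BWB..
.WWW..
......
......

Derivation:
Place W at (3,1); scan 8 dirs for brackets.
Dir NW: first cell '.' (not opp) -> no flip
Dir N: opp run (2,1) (1,1) (0,1), next=edge -> no flip
Dir NE: first cell 'W' (not opp) -> no flip
Dir W: first cell '.' (not opp) -> no flip
Dir E: opp run (3,2) capped by W -> flip
Dir SW: first cell '.' (not opp) -> no flip
Dir S: first cell '.' (not opp) -> no flip
Dir SE: first cell '.' (not opp) -> no flip
All flips: (3,2)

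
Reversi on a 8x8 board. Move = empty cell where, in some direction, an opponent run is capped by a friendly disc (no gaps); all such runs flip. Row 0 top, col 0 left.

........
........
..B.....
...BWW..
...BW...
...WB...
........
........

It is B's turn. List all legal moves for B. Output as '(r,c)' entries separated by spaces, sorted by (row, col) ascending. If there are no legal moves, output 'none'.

(2,3): no bracket -> illegal
(2,4): flips 2 -> legal
(2,5): flips 1 -> legal
(2,6): no bracket -> illegal
(3,6): flips 2 -> legal
(4,2): no bracket -> illegal
(4,5): flips 1 -> legal
(4,6): no bracket -> illegal
(5,2): flips 1 -> legal
(5,5): flips 1 -> legal
(6,2): no bracket -> illegal
(6,3): flips 1 -> legal
(6,4): no bracket -> illegal

Answer: (2,4) (2,5) (3,6) (4,5) (5,2) (5,5) (6,3)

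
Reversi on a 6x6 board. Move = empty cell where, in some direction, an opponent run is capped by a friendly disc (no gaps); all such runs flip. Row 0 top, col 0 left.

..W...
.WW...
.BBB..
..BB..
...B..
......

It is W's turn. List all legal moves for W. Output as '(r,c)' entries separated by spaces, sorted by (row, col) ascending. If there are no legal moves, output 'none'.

Answer: (3,0) (3,1) (3,4) (4,2) (4,4)

Derivation:
(1,0): no bracket -> illegal
(1,3): no bracket -> illegal
(1,4): no bracket -> illegal
(2,0): no bracket -> illegal
(2,4): no bracket -> illegal
(3,0): flips 1 -> legal
(3,1): flips 1 -> legal
(3,4): flips 1 -> legal
(4,1): no bracket -> illegal
(4,2): flips 2 -> legal
(4,4): flips 2 -> legal
(5,2): no bracket -> illegal
(5,3): no bracket -> illegal
(5,4): no bracket -> illegal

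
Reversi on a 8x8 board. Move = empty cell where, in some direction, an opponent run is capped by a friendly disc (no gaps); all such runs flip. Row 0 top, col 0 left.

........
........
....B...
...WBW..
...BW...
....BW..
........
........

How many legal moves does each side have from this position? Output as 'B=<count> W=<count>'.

-- B to move --
(2,2): no bracket -> illegal
(2,3): flips 1 -> legal
(2,5): no bracket -> illegal
(2,6): no bracket -> illegal
(3,2): flips 1 -> legal
(3,6): flips 1 -> legal
(4,2): flips 1 -> legal
(4,5): flips 1 -> legal
(4,6): flips 1 -> legal
(5,3): no bracket -> illegal
(5,6): flips 1 -> legal
(6,4): no bracket -> illegal
(6,5): no bracket -> illegal
(6,6): no bracket -> illegal
B mobility = 7
-- W to move --
(1,3): flips 1 -> legal
(1,4): flips 2 -> legal
(1,5): flips 1 -> legal
(2,3): no bracket -> illegal
(2,5): no bracket -> illegal
(3,2): no bracket -> illegal
(4,2): flips 1 -> legal
(4,5): no bracket -> illegal
(5,2): no bracket -> illegal
(5,3): flips 2 -> legal
(6,3): no bracket -> illegal
(6,4): flips 1 -> legal
(6,5): no bracket -> illegal
W mobility = 6

Answer: B=7 W=6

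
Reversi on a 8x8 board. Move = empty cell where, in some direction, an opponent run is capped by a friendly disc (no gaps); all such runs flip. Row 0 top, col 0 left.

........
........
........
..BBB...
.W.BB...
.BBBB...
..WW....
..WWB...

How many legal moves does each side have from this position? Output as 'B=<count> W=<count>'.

Answer: B=4 W=7

Derivation:
-- B to move --
(3,0): flips 1 -> legal
(3,1): flips 1 -> legal
(4,0): no bracket -> illegal
(4,2): no bracket -> illegal
(5,0): flips 1 -> legal
(6,1): no bracket -> illegal
(6,4): no bracket -> illegal
(7,1): flips 3 -> legal
B mobility = 4
-- W to move --
(2,1): no bracket -> illegal
(2,2): no bracket -> illegal
(2,3): flips 4 -> legal
(2,4): no bracket -> illegal
(2,5): no bracket -> illegal
(3,1): no bracket -> illegal
(3,5): flips 2 -> legal
(4,0): flips 1 -> legal
(4,2): flips 1 -> legal
(4,5): flips 1 -> legal
(5,0): no bracket -> illegal
(5,5): no bracket -> illegal
(6,0): no bracket -> illegal
(6,1): flips 1 -> legal
(6,4): no bracket -> illegal
(6,5): no bracket -> illegal
(7,5): flips 1 -> legal
W mobility = 7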